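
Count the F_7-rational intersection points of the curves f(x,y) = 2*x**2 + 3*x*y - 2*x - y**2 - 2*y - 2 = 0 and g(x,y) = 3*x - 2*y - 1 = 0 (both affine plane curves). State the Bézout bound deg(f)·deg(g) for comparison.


Common zeros: ∅; count = 0; Bézout bound = 2.

deg(f) = 2, deg(g) = 1, so Bézout bound = 2.
Scan x ∈ F_7. For each x, list the y ∈ F_7 with f(x, y) ≡ 0 and those with g(x, y) ≡ 0 (mod 7); the common zeros in that column are the intersection.
  x = 0: f ≡ 0 at y ∈ ∅; g ≡ 0 at y ∈ {3}; common: ∅.
  x = 1: f ≡ 0 at y ∈ {4}; g ≡ 0 at y ∈ {1}; common: ∅.
  x = 2: f ≡ 0 at y ∈ ∅; g ≡ 0 at y ∈ {6}; common: ∅.
  x = 3: f ≡ 0 at y ∈ ∅; g ≡ 0 at y ∈ {4}; common: ∅.
  x = 4: f ≡ 0 at y ∈ ∅; g ≡ 0 at y ∈ {2}; common: ∅.
  x = 5: f ≡ 0 at y ∈ ∅; g ≡ 0 at y ∈ {0}; common: ∅.
  x = 6: f ≡ 0 at y ∈ ∅; g ≡ 0 at y ∈ {5}; common: ∅.
Collecting: common zeros = ∅, so the count is 0.
Comparison with the Bézout bound: 0 ≤ 2 = deg(f)·deg(g), as expected for curves with no common component (the affine F_7-count falls short of the bound because intersections may lie at infinity, over extension fields, or carry multiplicity).


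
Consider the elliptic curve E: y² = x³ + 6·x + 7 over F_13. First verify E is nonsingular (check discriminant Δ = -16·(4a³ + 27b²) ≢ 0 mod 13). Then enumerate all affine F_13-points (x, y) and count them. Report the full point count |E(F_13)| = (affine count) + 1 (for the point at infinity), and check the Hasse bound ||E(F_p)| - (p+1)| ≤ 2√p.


Affine points = {(1, 1), (1, 12), (2, 1), (2, 12), (3, 0), (4, 2), (4, 11), (6, 5), (6, 8), (9, 6), (9, 7), (10, 1), (10, 12), (11, 0), (12, 0)}; affine count = 15; |E(F_13)| = 16.

Discriminant check: Δ ∝ 4a³ + 27b² = 4·6³ + 27·7² = 4·216 + 27·49 ≡ 3 (mod 13). Nonzero ⇒ E is nonsingular.
For each x ∈ F_13, compute rhs = x³ + 6·x + 7 mod 13, then count y ∈ F_13 with y² ≡ rhs.
  x = 0: rhs = 7, matching y values: none (0 points).
  x = 1: rhs = 1, matching y values: 1, 12 (2 points).
  x = 2: rhs = 1, matching y values: 1, 12 (2 points).
  x = 3: rhs = 0, matching y values: 0 (1 points).
  x = 4: rhs = 4, matching y values: 2, 11 (2 points).
  x = 5: rhs = 6, matching y values: none (0 points).
  x = 6: rhs = 12, matching y values: 5, 8 (2 points).
  x = 7: rhs = 2, matching y values: none (0 points).
  x = 8: rhs = 8, matching y values: none (0 points).
  x = 9: rhs = 10, matching y values: 6, 7 (2 points).
  x = 10: rhs = 1, matching y values: 1, 12 (2 points).
  x = 11: rhs = 0, matching y values: 0 (1 points).
  x = 12: rhs = 0, matching y values: 0 (1 points).
Total affine count: 15.
Full point count |E(F_13)| = 15 + 1 = 16.
Hasse bound: |16 − (13+1)| = |2| = 2 ≤ 2√13 ≈ 7.2111 ✓.


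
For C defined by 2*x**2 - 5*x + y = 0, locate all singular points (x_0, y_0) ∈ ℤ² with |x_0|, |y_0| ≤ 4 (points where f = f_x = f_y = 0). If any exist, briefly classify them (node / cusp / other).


No singular points in the scanned grid; C is smooth there.

Compute partial derivatives:
  f_x = 4*x - 5.
  f_y = 1.
f_y = 1 is a nonzero constant, so f_y never vanishes: no point (x, y) can satisfy f = f_x = f_y = 0. In particular no (x, y) ∈ {−4, ..., 4}² is singular; the curve is smooth.


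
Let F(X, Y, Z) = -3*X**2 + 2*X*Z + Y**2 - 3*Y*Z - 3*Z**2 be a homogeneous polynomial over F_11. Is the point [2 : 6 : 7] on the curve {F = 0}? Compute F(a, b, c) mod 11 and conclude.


F(2,6,7) ≡ 10 (mod 11); P is NOT on the curve.

Evaluate F(2, 6, 7) term-by-term (mod 11).
  -3*X**2 ↦ -3·4·1·1 = -12
  2*X*Z ↦ 2·2·1·7 = 28
  Y**2 ↦ 1·1·36·1 = 36
  -3*Y*Z ↦ -3·1·6·7 = -126
  -3*Z**2 ↦ -3·1·1·49 = -147
Sum: F(2, 6, 7) = (-12) + (28) + (36) + (-126) + (-147) = -221.
Reducing mod 11: -221 ≡ 10 (mod 11).
Since F(a, b, c) ≡ 10 ≠ 0 (mod 11), P does NOT lie on the curve.


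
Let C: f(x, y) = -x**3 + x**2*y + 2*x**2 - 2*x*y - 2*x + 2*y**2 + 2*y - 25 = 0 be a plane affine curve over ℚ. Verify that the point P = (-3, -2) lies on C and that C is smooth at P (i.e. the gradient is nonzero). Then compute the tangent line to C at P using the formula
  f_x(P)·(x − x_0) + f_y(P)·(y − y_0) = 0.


Tangent line at P: -25*x + 9*y - 57 = 0.

Step 1: f(-3, -2) = 0, so P lies on C.
Step 2: partial derivatives
  f_x(x, y) = -3*x**2 + 2*x*y + 4*x - 2*y - 2, f_y(x, y) = x**2 - 2*x + 4*y + 2.
  f_x(P) = -25, f_y(P) = 9 (gradient nonzero, so P is smooth).
Step 3: tangent line at P: -25·(x − -3) + 9·(y − -2) = 0.
Expanding: -25*x + 9*y - 57 = 0.


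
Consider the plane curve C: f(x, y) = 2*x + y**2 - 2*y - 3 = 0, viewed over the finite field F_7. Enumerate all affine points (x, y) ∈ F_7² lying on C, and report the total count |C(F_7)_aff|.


Affine F_7-points: {(0, 3), (0, 6), (1, 4), (1, 5), (2, 1), (5, 0), (5, 2)}; count = 7.

For each of the 49 pairs (x, y) ∈ F_7², evaluate f(x, y) mod 7. Record the zeros.
  x = 0: [0↦4, 1↦3, 2↦4, 3↦0, 4↦5, 5↦5, 6↦0]  zeros at y ∈ {3, 6}
  x = 1: [0↦6, 1↦5, 2↦6, 3↦2, 4↦0, 5↦0, 6↦2]  zeros at y ∈ {4, 5}
  x = 2: [0↦1, 1↦0, 2↦1, 3↦4, 4↦2, 5↦2, 6↦4]  zeros at y ∈ {1}
  x = 3: [0↦3, 1↦2, 2↦3, 3↦6, 4↦4, 5↦4, 6↦6]  zeros at y ∈ ∅
  x = 4: [0↦5, 1↦4, 2↦5, 3↦1, 4↦6, 5↦6, 6↦1]  zeros at y ∈ ∅
  x = 5: [0↦0, 1↦6, 2↦0, 3↦3, 4↦1, 5↦1, 6↦3]  zeros at y ∈ {0, 2}
  x = 6: [0↦2, 1↦1, 2↦2, 3↦5, 4↦3, 5↦3, 6↦5]  zeros at y ∈ ∅
Collecting zeros: affine points = {(0, 3), (0, 6), (1, 4), (1, 5), (2, 1), (5, 0), (5, 2)}.
Total count |C(F_7)_aff| = 7.


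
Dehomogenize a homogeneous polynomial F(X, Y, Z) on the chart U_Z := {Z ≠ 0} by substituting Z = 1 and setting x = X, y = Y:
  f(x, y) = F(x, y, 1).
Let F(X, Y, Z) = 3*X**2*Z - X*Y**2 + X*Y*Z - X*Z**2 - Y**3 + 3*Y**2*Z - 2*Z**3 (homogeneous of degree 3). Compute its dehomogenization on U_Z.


f(x, y) = 3*x**2 - x*y**2 + x*y - x - y**3 + 3*y**2 - 2

On U_Z we set Z = 1. Each monomial c·X^i·Y^j·Z^k in F becomes c·x^i·y^j·1^k = c·x^i·y^j.
Substituting Z = 1: F(X, Y, 1) = 3*x**2 - x*y**2 + x*y - x - y**3 + 3*y**2 - 2.
Note: deg(f) ≤ deg(F) = 3; strict inequality happens when F is divisible by Z (lost terms).


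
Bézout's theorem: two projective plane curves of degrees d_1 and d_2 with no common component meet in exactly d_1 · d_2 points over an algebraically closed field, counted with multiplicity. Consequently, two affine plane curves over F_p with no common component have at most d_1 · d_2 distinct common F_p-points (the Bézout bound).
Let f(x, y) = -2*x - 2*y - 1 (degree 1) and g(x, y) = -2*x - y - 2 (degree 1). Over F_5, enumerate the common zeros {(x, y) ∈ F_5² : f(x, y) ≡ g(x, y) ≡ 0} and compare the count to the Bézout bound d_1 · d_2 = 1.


Common zeros: {(1, 1)}; count = 1; Bézout bound = 1.

deg(f) = 1, deg(g) = 1, so Bézout bound = 1.
Scan x ∈ F_5. For each x, list the y ∈ F_5 with f(x, y) ≡ 0 and those with g(x, y) ≡ 0 (mod 5); the common zeros in that column are the intersection.
  x = 0: f ≡ 0 at y ∈ {2}; g ≡ 0 at y ∈ {3}; common: ∅.
  x = 1: f ≡ 0 at y ∈ {1}; g ≡ 0 at y ∈ {1}; common: {1}.
  x = 2: f ≡ 0 at y ∈ {0}; g ≡ 0 at y ∈ {4}; common: ∅.
  x = 3: f ≡ 0 at y ∈ {4}; g ≡ 0 at y ∈ {2}; common: ∅.
  x = 4: f ≡ 0 at y ∈ {3}; g ≡ 0 at y ∈ {0}; common: ∅.
Collecting: common zeros = {(1, 1)}, so the count is 1.
Comparison with the Bézout bound: 1 ≤ 1 = deg(f)·deg(g), as expected for curves with no common component (the bound is attained).


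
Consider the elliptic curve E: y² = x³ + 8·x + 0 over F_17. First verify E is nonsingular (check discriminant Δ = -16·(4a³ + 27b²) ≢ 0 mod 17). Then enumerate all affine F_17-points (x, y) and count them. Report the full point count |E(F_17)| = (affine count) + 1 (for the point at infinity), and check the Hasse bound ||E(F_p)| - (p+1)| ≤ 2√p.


Affine points = {(0, 0), (1, 3), (1, 14), (3, 0), (6, 3), (6, 14), (7, 5), (7, 12), (8, 7), (8, 10), (9, 6), (9, 11), (10, 3), (10, 14), (11, 5), (11, 12), (14, 0), (16, 5), (16, 12)}; affine count = 19; |E(F_17)| = 20.

Discriminant check: Δ ∝ 4a³ + 27b² = 4·8³ + 27·0² = 4·512 + 27·0 ≡ 8 (mod 17). Nonzero ⇒ E is nonsingular.
For each x ∈ F_17, compute rhs = x³ + 8·x + 0 mod 17, then count y ∈ F_17 with y² ≡ rhs.
  x = 0: rhs = 0, matching y values: 0 (1 points).
  x = 1: rhs = 9, matching y values: 3, 14 (2 points).
  x = 2: rhs = 7, matching y values: none (0 points).
  x = 3: rhs = 0, matching y values: 0 (1 points).
  x = 4: rhs = 11, matching y values: none (0 points).
  x = 5: rhs = 12, matching y values: none (0 points).
  x = 6: rhs = 9, matching y values: 3, 14 (2 points).
  x = 7: rhs = 8, matching y values: 5, 12 (2 points).
  x = 8: rhs = 15, matching y values: 7, 10 (2 points).
  x = 9: rhs = 2, matching y values: 6, 11 (2 points).
  x = 10: rhs = 9, matching y values: 3, 14 (2 points).
  x = 11: rhs = 8, matching y values: 5, 12 (2 points).
  x = 12: rhs = 5, matching y values: none (0 points).
  x = 13: rhs = 6, matching y values: none (0 points).
  x = 14: rhs = 0, matching y values: 0 (1 points).
  x = 15: rhs = 10, matching y values: none (0 points).
  x = 16: rhs = 8, matching y values: 5, 12 (2 points).
Total affine count: 19.
Full point count |E(F_17)| = 19 + 1 = 20.
Hasse bound: |20 − (17+1)| = |2| = 2 ≤ 2√17 ≈ 8.2462 ✓.


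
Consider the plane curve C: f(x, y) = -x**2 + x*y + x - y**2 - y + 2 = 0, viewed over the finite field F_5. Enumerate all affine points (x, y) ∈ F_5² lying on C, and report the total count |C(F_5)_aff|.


Affine F_5-points: {(0, 1), (0, 3), (2, 0), (2, 1), (4, 0), (4, 3)}; count = 6.

For each of the 25 pairs (x, y) ∈ F_5², evaluate f(x, y) mod 5. Record the zeros.
  x = 0: [0↦2, 1↦0, 2↦1, 3↦0, 4↦2]  zeros at y ∈ {1, 3}
  x = 1: [0↦2, 1↦1, 2↦3, 3↦3, 4↦1]  zeros at y ∈ ∅
  x = 2: [0↦0, 1↦0, 2↦3, 3↦4, 4↦3]  zeros at y ∈ {0, 1}
  x = 3: [0↦1, 1↦2, 2↦1, 3↦3, 4↦3]  zeros at y ∈ ∅
  x = 4: [0↦0, 1↦2, 2↦2, 3↦0, 4↦1]  zeros at y ∈ {0, 3}
Collecting zeros: affine points = {(0, 1), (0, 3), (2, 0), (2, 1), (4, 0), (4, 3)}.
Total count |C(F_5)_aff| = 6.


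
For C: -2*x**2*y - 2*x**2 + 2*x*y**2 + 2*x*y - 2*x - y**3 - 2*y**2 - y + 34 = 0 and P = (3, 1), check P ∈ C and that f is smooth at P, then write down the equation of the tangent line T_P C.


Tangent line at P: -22*x - 8*y + 74 = 0.

Step 1: f(3, 1) = 0, so P lies on C.
Step 2: partial derivatives
  f_x(x, y) = -4*x*y - 4*x + 2*y**2 + 2*y - 2, f_y(x, y) = -2*x**2 + 4*x*y + 2*x - 3*y**2 - 4*y - 1.
  f_x(P) = -22, f_y(P) = -8 (gradient nonzero, so P is smooth).
Step 3: tangent line at P: -22·(x − 3) + -8·(y − 1) = 0.
Expanding: -22*x - 8*y + 74 = 0.


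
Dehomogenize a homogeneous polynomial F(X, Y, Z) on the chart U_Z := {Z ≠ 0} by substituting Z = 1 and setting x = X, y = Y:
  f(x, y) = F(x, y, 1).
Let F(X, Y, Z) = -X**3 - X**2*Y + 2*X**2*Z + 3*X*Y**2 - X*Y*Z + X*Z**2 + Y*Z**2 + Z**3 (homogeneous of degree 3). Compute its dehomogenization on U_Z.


f(x, y) = -x**3 - x**2*y + 2*x**2 + 3*x*y**2 - x*y + x + y + 1

On U_Z we set Z = 1. Each monomial c·X^i·Y^j·Z^k in F becomes c·x^i·y^j·1^k = c·x^i·y^j.
Substituting Z = 1: F(X, Y, 1) = -x**3 - x**2*y + 2*x**2 + 3*x*y**2 - x*y + x + y + 1.
Note: deg(f) ≤ deg(F) = 3; strict inequality happens when F is divisible by Z (lost terms).


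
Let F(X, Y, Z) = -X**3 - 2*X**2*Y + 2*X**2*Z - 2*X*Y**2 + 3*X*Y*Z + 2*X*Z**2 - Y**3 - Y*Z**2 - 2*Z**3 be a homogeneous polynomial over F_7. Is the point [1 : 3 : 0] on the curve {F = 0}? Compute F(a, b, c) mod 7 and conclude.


F(1,3,0) ≡ 4 (mod 7); P is NOT on the curve.

Evaluate F(1, 3, 0) term-by-term (mod 7).
  -X**3 ↦ -1·1·1·1 = -1
  -2*X**2*Y ↦ -2·1·3·1 = -6
  2*X**2*Z ↦ 2·1·1·0 = 0
  -2*X*Y**2 ↦ -2·1·9·1 = -18
  3*X*Y*Z ↦ 3·1·3·0 = 0
  2*X*Z**2 ↦ 2·1·1·0 = 0
  -Y**3 ↦ -1·1·27·1 = -27
  -Y*Z**2 ↦ -1·1·3·0 = 0
  -2*Z**3 ↦ -2·1·1·0 = 0
Sum: F(1, 3, 0) = (-1) + (-6) + (0) + (-18) + (0) + (0) + (-27) + (0) + (0) = -52.
Reducing mod 7: -52 ≡ 4 (mod 7).
Since F(a, b, c) ≡ 4 ≠ 0 (mod 7), P does NOT lie on the curve.


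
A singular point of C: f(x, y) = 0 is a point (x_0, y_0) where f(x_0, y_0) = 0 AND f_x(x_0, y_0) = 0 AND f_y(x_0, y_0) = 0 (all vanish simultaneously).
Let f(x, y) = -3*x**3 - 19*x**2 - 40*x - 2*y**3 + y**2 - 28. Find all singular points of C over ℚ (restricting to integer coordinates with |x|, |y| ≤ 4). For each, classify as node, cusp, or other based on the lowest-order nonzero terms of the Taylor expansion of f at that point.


Singular points: {(-2, 0)}; classification: node.

Compute partial derivatives:
  f_x = -9*x**2 - 38*x - 40.
  f_y = -6*y**2 + 2*y.
Scan x_0 ∈ {−4, ..., 4}. For each x_0, f_y(x_0, y) is a polynomial in y; find its integer roots y ∈ {−4, ..., 4}, then test f_x and f at those candidates.
  x = -4: f_y(-4, y) = -6*y**2 + 2*y; vanishes at y ∈ {0}. (-4, 0): f_x = -32 ≠ 0.
  x = -3: f_y(-3, y) = -6*y**2 + 2*y; vanishes at y ∈ {0}. (-3, 0): f_x = -7 ≠ 0.
  x = -2: f_y(-2, y) = -6*y**2 + 2*y; vanishes at y ∈ {0}. (-2, 0): f_x = 0, f = 0 — SINGULAR.
  x = -1: f_y(-1, y) = -6*y**2 + 2*y; vanishes at y ∈ {0}. (-1, 0): f_x = -11 ≠ 0.
  x = 0: f_y(0, y) = -6*y**2 + 2*y; vanishes at y ∈ {0}. (0, 0): f_x = -40 ≠ 0.
  x = 1: f_y(1, y) = -6*y**2 + 2*y; vanishes at y ∈ {0}. (1, 0): f_x = -87 ≠ 0.
  x = 2: f_y(2, y) = -6*y**2 + 2*y; vanishes at y ∈ {0}. (2, 0): f_x = -152 ≠ 0.
  x = 3: f_y(3, y) = -6*y**2 + 2*y; vanishes at y ∈ {0}. (3, 0): f_x = -235 ≠ 0.
  x = 4: f_y(4, y) = -6*y**2 + 2*y; vanishes at y ∈ {0}. (4, 0): f_x = -336 ≠ 0.
Only singular point on the grid: (-2, 0).
Classify: substitute x = -2 + u, y = 0 + v and expand: f = -3*u**3 - u**2 - 2*v**3 + v**2.
No constant or linear terms (consistent with a singular point). Quadratic part: -u**2 + v**2. Cubic part: -3*u**3 - 2*v**3.
The quadratic part v**2 - u**2 = (v − u)(v + u) splits into two distinct linear factors, so there are two distinct tangent lines y − 0 = ±(x − -2) — this is a node (ordinary double point).
Classification: node.


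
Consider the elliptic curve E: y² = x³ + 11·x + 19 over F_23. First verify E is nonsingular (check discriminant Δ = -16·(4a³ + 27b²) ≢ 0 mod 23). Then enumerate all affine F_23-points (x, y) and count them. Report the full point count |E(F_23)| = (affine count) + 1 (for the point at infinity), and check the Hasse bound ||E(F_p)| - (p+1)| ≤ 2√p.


Affine points = {(1, 10), (1, 13), (2, 7), (2, 16), (4, 9), (4, 14), (6, 5), (6, 18), (7, 5), (7, 18), (10, 5), (10, 18), (12, 4), (12, 19), (13, 6), (13, 17), (16, 6), (16, 17), (17, 6), (17, 17), (18, 0), (19, 7), (19, 16), (21, 9), (21, 14)}; affine count = 25; |E(F_23)| = 26.

Discriminant check: Δ ∝ 4a³ + 27b² = 4·11³ + 27·19² = 4·1331 + 27·361 ≡ 6 (mod 23). Nonzero ⇒ E is nonsingular.
For each x ∈ F_23, compute rhs = x³ + 11·x + 19 mod 23, then count y ∈ F_23 with y² ≡ rhs.
  x = 0: rhs = 19, matching y values: none (0 points).
  x = 1: rhs = 8, matching y values: 10, 13 (2 points).
  x = 2: rhs = 3, matching y values: 7, 16 (2 points).
  x = 3: rhs = 10, matching y values: none (0 points).
  x = 4: rhs = 12, matching y values: 9, 14 (2 points).
  x = 5: rhs = 15, matching y values: none (0 points).
  x = 6: rhs = 2, matching y values: 5, 18 (2 points).
  x = 7: rhs = 2, matching y values: 5, 18 (2 points).
  x = 8: rhs = 21, matching y values: none (0 points).
  x = 9: rhs = 19, matching y values: none (0 points).
  x = 10: rhs = 2, matching y values: 5, 18 (2 points).
  x = 11: rhs = 22, matching y values: none (0 points).
  x = 12: rhs = 16, matching y values: 4, 19 (2 points).
  x = 13: rhs = 13, matching y values: 6, 17 (2 points).
  x = 14: rhs = 19, matching y values: none (0 points).
  x = 15: rhs = 17, matching y values: none (0 points).
  x = 16: rhs = 13, matching y values: 6, 17 (2 points).
  x = 17: rhs = 13, matching y values: 6, 17 (2 points).
  x = 18: rhs = 0, matching y values: 0 (1 points).
  x = 19: rhs = 3, matching y values: 7, 16 (2 points).
  x = 20: rhs = 5, matching y values: none (0 points).
  x = 21: rhs = 12, matching y values: 9, 14 (2 points).
  x = 22: rhs = 7, matching y values: none (0 points).
Total affine count: 25.
Full point count |E(F_23)| = 25 + 1 = 26.
Hasse bound: |26 − (23+1)| = |2| = 2 ≤ 2√23 ≈ 9.5917 ✓.


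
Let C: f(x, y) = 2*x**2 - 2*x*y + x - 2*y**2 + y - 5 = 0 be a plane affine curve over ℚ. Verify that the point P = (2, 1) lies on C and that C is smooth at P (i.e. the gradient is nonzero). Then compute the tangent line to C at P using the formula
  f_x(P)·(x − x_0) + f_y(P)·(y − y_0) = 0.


Tangent line at P: 7*x - 7*y - 7 = 0.

Step 1: f(2, 1) = 0, so P lies on C.
Step 2: partial derivatives
  f_x(x, y) = 4*x - 2*y + 1, f_y(x, y) = -2*x - 4*y + 1.
  f_x(P) = 7, f_y(P) = -7 (gradient nonzero, so P is smooth).
Step 3: tangent line at P: 7·(x − 2) + -7·(y − 1) = 0.
Expanding: 7*x - 7*y - 7 = 0.


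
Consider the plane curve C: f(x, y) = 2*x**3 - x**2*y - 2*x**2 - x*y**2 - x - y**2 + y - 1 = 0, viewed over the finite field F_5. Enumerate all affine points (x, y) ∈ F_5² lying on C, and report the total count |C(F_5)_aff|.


Affine F_5-points: {(1, 2), (1, 3), (2, 0), (2, 4), (3, 1), (3, 2)}; count = 6.

For each of the 25 pairs (x, y) ∈ F_5², evaluate f(x, y) mod 5. Record the zeros.
  x = 0: [0↦4, 1↦4, 2↦2, 3↦3, 4↦2]  zeros at y ∈ ∅
  x = 1: [0↦3, 1↦1, 2↦0, 3↦0, 4↦1]  zeros at y ∈ {2, 3}
  x = 2: [0↦0, 1↦4, 2↦2, 3↦4, 4↦0]  zeros at y ∈ {0, 4}
  x = 3: [0↦2, 1↦0, 2↦0, 3↦2, 4↦1]  zeros at y ∈ {1, 2}
  x = 4: [0↦1, 1↦1, 2↦1, 3↦1, 4↦1]  zeros at y ∈ ∅
Collecting zeros: affine points = {(1, 2), (1, 3), (2, 0), (2, 4), (3, 1), (3, 2)}.
Total count |C(F_5)_aff| = 6.


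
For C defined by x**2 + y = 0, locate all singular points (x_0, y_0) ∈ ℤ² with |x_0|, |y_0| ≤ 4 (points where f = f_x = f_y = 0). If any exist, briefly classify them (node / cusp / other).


No singular points in the scanned grid; C is smooth there.

Compute partial derivatives:
  f_x = 2*x.
  f_y = 1.
f_y = 1 is a nonzero constant, so f_y never vanishes: no point (x, y) can satisfy f = f_x = f_y = 0. In particular no (x, y) ∈ {−4, ..., 4}² is singular; the curve is smooth.


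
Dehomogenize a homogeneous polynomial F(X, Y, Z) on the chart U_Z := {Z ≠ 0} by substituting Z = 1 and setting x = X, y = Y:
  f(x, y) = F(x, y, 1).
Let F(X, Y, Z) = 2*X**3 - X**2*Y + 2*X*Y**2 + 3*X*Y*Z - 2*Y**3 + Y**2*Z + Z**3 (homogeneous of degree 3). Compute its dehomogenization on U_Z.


f(x, y) = 2*x**3 - x**2*y + 2*x*y**2 + 3*x*y - 2*y**3 + y**2 + 1

On U_Z we set Z = 1. Each monomial c·X^i·Y^j·Z^k in F becomes c·x^i·y^j·1^k = c·x^i·y^j.
Substituting Z = 1: F(X, Y, 1) = 2*x**3 - x**2*y + 2*x*y**2 + 3*x*y - 2*y**3 + y**2 + 1.
Note: deg(f) ≤ deg(F) = 3; strict inequality happens when F is divisible by Z (lost terms).


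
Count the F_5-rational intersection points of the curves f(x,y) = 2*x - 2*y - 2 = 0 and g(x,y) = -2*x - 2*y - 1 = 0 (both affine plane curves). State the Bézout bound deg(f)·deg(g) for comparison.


Common zeros: {(4, 3)}; count = 1; Bézout bound = 1.

deg(f) = 1, deg(g) = 1, so Bézout bound = 1.
Scan x ∈ F_5. For each x, list the y ∈ F_5 with f(x, y) ≡ 0 and those with g(x, y) ≡ 0 (mod 5); the common zeros in that column are the intersection.
  x = 0: f ≡ 0 at y ∈ {4}; g ≡ 0 at y ∈ {2}; common: ∅.
  x = 1: f ≡ 0 at y ∈ {0}; g ≡ 0 at y ∈ {1}; common: ∅.
  x = 2: f ≡ 0 at y ∈ {1}; g ≡ 0 at y ∈ {0}; common: ∅.
  x = 3: f ≡ 0 at y ∈ {2}; g ≡ 0 at y ∈ {4}; common: ∅.
  x = 4: f ≡ 0 at y ∈ {3}; g ≡ 0 at y ∈ {3}; common: {3}.
Collecting: common zeros = {(4, 3)}, so the count is 1.
Comparison with the Bézout bound: 1 ≤ 1 = deg(f)·deg(g), as expected for curves with no common component (the bound is attained).


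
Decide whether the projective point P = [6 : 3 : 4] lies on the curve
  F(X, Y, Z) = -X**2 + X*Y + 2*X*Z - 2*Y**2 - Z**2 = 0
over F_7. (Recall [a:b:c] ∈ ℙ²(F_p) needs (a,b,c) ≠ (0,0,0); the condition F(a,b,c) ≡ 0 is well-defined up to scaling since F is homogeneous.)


F(6,3,4) ≡ 3 (mod 7); P is NOT on the curve.

Evaluate F(6, 3, 4) term-by-term (mod 7).
  -X**2 ↦ -1·36·1·1 = -36
  X*Y ↦ 1·6·3·1 = 18
  2*X*Z ↦ 2·6·1·4 = 48
  -2*Y**2 ↦ -2·1·9·1 = -18
  -Z**2 ↦ -1·1·1·16 = -16
Sum: F(6, 3, 4) = (-36) + (18) + (48) + (-18) + (-16) = -4.
Reducing mod 7: -4 ≡ 3 (mod 7).
Since F(a, b, c) ≡ 3 ≠ 0 (mod 7), P does NOT lie on the curve.


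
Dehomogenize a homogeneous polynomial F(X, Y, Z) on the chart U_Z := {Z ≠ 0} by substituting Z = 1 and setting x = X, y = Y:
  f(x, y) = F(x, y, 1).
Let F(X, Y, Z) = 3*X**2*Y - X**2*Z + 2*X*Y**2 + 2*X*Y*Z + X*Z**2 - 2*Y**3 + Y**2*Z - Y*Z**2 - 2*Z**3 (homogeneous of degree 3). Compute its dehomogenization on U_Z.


f(x, y) = 3*x**2*y - x**2 + 2*x*y**2 + 2*x*y + x - 2*y**3 + y**2 - y - 2

On U_Z we set Z = 1. Each monomial c·X^i·Y^j·Z^k in F becomes c·x^i·y^j·1^k = c·x^i·y^j.
Substituting Z = 1: F(X, Y, 1) = 3*x**2*y - x**2 + 2*x*y**2 + 2*x*y + x - 2*y**3 + y**2 - y - 2.
Note: deg(f) ≤ deg(F) = 3; strict inequality happens when F is divisible by Z (lost terms).


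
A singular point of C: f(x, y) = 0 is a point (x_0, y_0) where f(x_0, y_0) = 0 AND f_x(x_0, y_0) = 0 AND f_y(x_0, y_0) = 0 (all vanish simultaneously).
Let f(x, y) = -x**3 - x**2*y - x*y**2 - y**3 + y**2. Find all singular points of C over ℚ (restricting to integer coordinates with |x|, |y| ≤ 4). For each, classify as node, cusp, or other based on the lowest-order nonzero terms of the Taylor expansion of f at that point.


Singular points: {(0, 0)}; classification: cusp.

Compute partial derivatives:
  f_x = -3*x**2 - 2*x*y - y**2.
  f_y = -x**2 - 2*x*y - 3*y**2 + 2*y.
Scan x_0 ∈ {−4, ..., 4}. For each x_0, f_y(x_0, y) is a polynomial in y; find its integer roots y ∈ {−4, ..., 4}, then test f_x and f at those candidates.
  x = -4: f_y(-4, y) = -3*y**2 + 10*y - 16; no integer root y with |y| ≤ 4.
  x = -3: f_y(-3, y) = -3*y**2 + 8*y - 9; no integer root y with |y| ≤ 4.
  x = -2: f_y(-2, y) = -3*y**2 + 6*y - 4; no integer root y with |y| ≤ 4.
  x = -1: f_y(-1, y) = -3*y**2 + 4*y - 1; vanishes at y ∈ {1}. (-1, 1): f_x = -2 ≠ 0.
  x = 0: f_y(0, y) = -3*y**2 + 2*y; vanishes at y ∈ {0}. (0, 0): f_x = 0, f = 0 — SINGULAR.
  x = 1: f_y(1, y) = -3*y**2 - 1; no integer root y with |y| ≤ 4.
  x = 2: f_y(2, y) = -3*y**2 - 2*y - 4; no integer root y with |y| ≤ 4.
  x = 3: f_y(3, y) = -3*y**2 - 4*y - 9; no integer root y with |y| ≤ 4.
  x = 4: f_y(4, y) = -3*y**2 - 6*y - 16; no integer root y with |y| ≤ 4.
Only singular point on the grid: (0, 0).
Classify: substitute x = 0 + u, y = 0 + v and expand: f = -u**3 - u**2*v - u*v**2 - v**3 + v**2.
No constant or linear terms (consistent with a singular point). Quadratic part: v**2. Cubic part: -u**3 - u**2*v - u*v**2 - v**3.
The quadratic part v**2 is a perfect square, so there is a single (double) tangent line v = 0, i.e. y = 0. Restricting the cubic part to that line (v = 0) leaves -u**3 ≠ 0, so f is not divisible by v and the branch is v² ≈ u**3 to lowest order — this is a cusp.
Classification: cusp.


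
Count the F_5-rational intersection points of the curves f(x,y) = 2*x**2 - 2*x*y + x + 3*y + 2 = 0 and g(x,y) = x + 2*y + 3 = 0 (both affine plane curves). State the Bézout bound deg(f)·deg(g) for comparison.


Common zeros: {(0, 1)}; count = 1; Bézout bound = 2.

deg(f) = 2, deg(g) = 1, so Bézout bound = 2.
Scan x ∈ F_5. For each x, list the y ∈ F_5 with f(x, y) ≡ 0 and those with g(x, y) ≡ 0 (mod 5); the common zeros in that column are the intersection.
  x = 0: f ≡ 0 at y ∈ {1}; g ≡ 0 at y ∈ {1}; common: {1}.
  x = 1: f ≡ 0 at y ∈ {0}; g ≡ 0 at y ∈ {3}; common: ∅.
  x = 2: f ≡ 0 at y ∈ {2}; g ≡ 0 at y ∈ {0}; common: ∅.
  x = 3: f ≡ 0 at y ∈ {1}; g ≡ 0 at y ∈ {2}; common: ∅.
  x = 4: f ≡ 0 at y ∈ ∅; g ≡ 0 at y ∈ {4}; common: ∅.
Collecting: common zeros = {(0, 1)}, so the count is 1.
Comparison with the Bézout bound: 1 ≤ 2 = deg(f)·deg(g), as expected for curves with no common component (the affine F_5-count falls short of the bound because intersections may lie at infinity, over extension fields, or carry multiplicity).


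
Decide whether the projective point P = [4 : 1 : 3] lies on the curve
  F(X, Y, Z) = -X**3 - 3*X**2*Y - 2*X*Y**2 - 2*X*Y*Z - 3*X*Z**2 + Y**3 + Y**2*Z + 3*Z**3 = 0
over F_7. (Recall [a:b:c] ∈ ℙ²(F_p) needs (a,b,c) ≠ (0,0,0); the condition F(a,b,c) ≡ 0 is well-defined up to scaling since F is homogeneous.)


F(4,1,3) ≡ 1 (mod 7); P is NOT on the curve.

Evaluate F(4, 1, 3) term-by-term (mod 7).
  -X**3 ↦ -1·64·1·1 = -64
  -3*X**2*Y ↦ -3·16·1·1 = -48
  -2*X*Y**2 ↦ -2·4·1·1 = -8
  -2*X*Y*Z ↦ -2·4·1·3 = -24
  -3*X*Z**2 ↦ -3·4·1·9 = -108
  Y**3 ↦ 1·1·1·1 = 1
  Y**2*Z ↦ 1·1·1·3 = 3
  3*Z**3 ↦ 3·1·1·27 = 81
Sum: F(4, 1, 3) = (-64) + (-48) + (-8) + (-24) + (-108) + (1) + (3) + (81) = -167.
Reducing mod 7: -167 ≡ 1 (mod 7).
Since F(a, b, c) ≡ 1 ≠ 0 (mod 7), P does NOT lie on the curve.


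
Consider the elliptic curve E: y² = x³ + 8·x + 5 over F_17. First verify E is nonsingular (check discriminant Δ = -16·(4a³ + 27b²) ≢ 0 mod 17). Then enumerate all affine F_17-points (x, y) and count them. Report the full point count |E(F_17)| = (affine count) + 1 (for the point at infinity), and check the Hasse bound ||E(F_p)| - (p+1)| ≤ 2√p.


Affine points = {(4, 4), (4, 13), (5, 0), (7, 8), (7, 9), (11, 8), (11, 9), (15, 7), (15, 10), (16, 8), (16, 9)}; affine count = 11; |E(F_17)| = 12.

Discriminant check: Δ ∝ 4a³ + 27b² = 4·8³ + 27·5² = 4·512 + 27·25 ≡ 3 (mod 17). Nonzero ⇒ E is nonsingular.
For each x ∈ F_17, compute rhs = x³ + 8·x + 5 mod 17, then count y ∈ F_17 with y² ≡ rhs.
  x = 0: rhs = 5, matching y values: none (0 points).
  x = 1: rhs = 14, matching y values: none (0 points).
  x = 2: rhs = 12, matching y values: none (0 points).
  x = 3: rhs = 5, matching y values: none (0 points).
  x = 4: rhs = 16, matching y values: 4, 13 (2 points).
  x = 5: rhs = 0, matching y values: 0 (1 points).
  x = 6: rhs = 14, matching y values: none (0 points).
  x = 7: rhs = 13, matching y values: 8, 9 (2 points).
  x = 8: rhs = 3, matching y values: none (0 points).
  x = 9: rhs = 7, matching y values: none (0 points).
  x = 10: rhs = 14, matching y values: none (0 points).
  x = 11: rhs = 13, matching y values: 8, 9 (2 points).
  x = 12: rhs = 10, matching y values: none (0 points).
  x = 13: rhs = 11, matching y values: none (0 points).
  x = 14: rhs = 5, matching y values: none (0 points).
  x = 15: rhs = 15, matching y values: 7, 10 (2 points).
  x = 16: rhs = 13, matching y values: 8, 9 (2 points).
Total affine count: 11.
Full point count |E(F_17)| = 11 + 1 = 12.
Hasse bound: |12 − (17+1)| = |-6| = 6 ≤ 2√17 ≈ 8.2462 ✓.


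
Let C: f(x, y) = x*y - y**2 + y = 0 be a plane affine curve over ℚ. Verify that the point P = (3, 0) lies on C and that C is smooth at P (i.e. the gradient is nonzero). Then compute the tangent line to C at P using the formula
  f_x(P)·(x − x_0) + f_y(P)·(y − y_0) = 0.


Tangent line at P: 4*y = 0.

Step 1: f(3, 0) = 0, so P lies on C.
Step 2: partial derivatives
  f_x(x, y) = y, f_y(x, y) = x - 2*y + 1.
  f_x(P) = 0, f_y(P) = 4 (gradient nonzero, so P is smooth).
Step 3: tangent line at P: 0·(x − 3) + 4·(y − 0) = 0.
Expanding: 4*y = 0.


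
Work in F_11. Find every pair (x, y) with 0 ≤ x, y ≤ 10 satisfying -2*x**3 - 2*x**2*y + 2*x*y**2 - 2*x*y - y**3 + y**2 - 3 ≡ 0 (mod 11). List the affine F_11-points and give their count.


Affine F_11-points: {(0, 7), (0, 8), (2, 9), (3, 6), (4, 5), (5, 0), (6, 4), (7, 10), (8, 1), (10, 6)}; count = 10.

For each of the 121 pairs (x, y) ∈ F_11², evaluate f(x, y) mod 11. Record the zeros.
  x = 0: [0↦8, 1↦8, 2↦4, 3↦1, 4↦4, 5↦7, 6↦4, 7↦0, 8↦0, 9↦9, 10↦10]  zeros at y ∈ {7, 8}
  x = 1: [0↦6, 1↦4, 2↦2, 3↦5, 4↦7, 5↦2, 6↦6, 7↦2, 8↦6, 9↦1, 10↦3]  zeros at y ∈ ∅
  x = 2: [0↦3, 1↦6, 2↦2, 3↦7, 4↦4, 5↦9, 6↦5, 7↦8, 8↦1, 9↦0, 10↦10]  zeros at y ∈ {9}
  x = 3: [0↦9, 1↦2, 2↦3, 3↦6, 4↦5, 5↦5, 6↦0, 7↦6, 8↦6, 9↦5, 10↦8]  zeros at y ∈ {6}
  x = 4: [0↦1, 1↦2, 2↦4, 3↦1, 4↦9, 5↦0, 6↦1, 7↦6, 8↦9, 9↦4, 10↦7]  zeros at y ∈ {5}
  x = 5: [0↦0, 1↦5, 2↦4, 3↦2, 4↦4, 5↦4, 6↦7, 7↦7, 8↦9, 9↦7, 10↦6]  zeros at y ∈ {0}
  x = 6: [0↦5, 1↦10, 2↦2, 3↦8, 4↦0, 5↦5, 6↦6, 7↦8, 8↦5, 9↦2, 10↦4]  zeros at y ∈ {4}
  x = 7: [0↦4, 1↦5, 2↦8, 3↦7, 4↦7, 5↦2, 6↦8, 7↦8, 8↦7, 9↦10, 10↦0]  zeros at y ∈ {10}
  x = 8: [0↦7, 1↦0, 2↦10, 3↦9, 4↦2, 5↦5, 6↦1, 7↦6, 8↦3, 9↦8, 10↦4]  zeros at y ∈ {1}
  x = 9: [0↦2, 1↦5, 2↦7, 3↦2, 4↦6, 5↦2, 6↦6, 7↦1, 8↦3, 9↦6, 10↦4]  zeros at y ∈ ∅
  x = 10: [0↦10, 1↦8, 2↦9, 3↦7, 4↦7, 5↦3, 6↦0, 7↦3, 8↦6, 9↦3, 10↦10]  zeros at y ∈ {6}
Collecting zeros: affine points = {(0, 7), (0, 8), (2, 9), (3, 6), (4, 5), (5, 0), (6, 4), (7, 10), (8, 1), (10, 6)}.
Total count |C(F_11)_aff| = 10.


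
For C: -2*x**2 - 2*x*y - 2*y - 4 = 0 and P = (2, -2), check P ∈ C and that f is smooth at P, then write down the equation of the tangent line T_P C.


Tangent line at P: -4*x - 6*y - 4 = 0.

Step 1: f(2, -2) = 0, so P lies on C.
Step 2: partial derivatives
  f_x(x, y) = -4*x - 2*y, f_y(x, y) = -2*x - 2.
  f_x(P) = -4, f_y(P) = -6 (gradient nonzero, so P is smooth).
Step 3: tangent line at P: -4·(x − 2) + -6·(y − -2) = 0.
Expanding: -4*x - 6*y - 4 = 0.


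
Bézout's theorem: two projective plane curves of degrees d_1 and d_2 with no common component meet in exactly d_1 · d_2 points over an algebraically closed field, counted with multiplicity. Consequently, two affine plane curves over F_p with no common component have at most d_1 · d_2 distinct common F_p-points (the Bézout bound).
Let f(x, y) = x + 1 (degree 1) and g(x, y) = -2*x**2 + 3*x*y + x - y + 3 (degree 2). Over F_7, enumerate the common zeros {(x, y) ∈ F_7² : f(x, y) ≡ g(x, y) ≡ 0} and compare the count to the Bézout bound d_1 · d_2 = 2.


Common zeros: {(6, 0)}; count = 1; Bézout bound = 2.

deg(f) = 1, deg(g) = 2, so Bézout bound = 2.
Scan x ∈ F_7. For each x, list the y ∈ F_7 with f(x, y) ≡ 0 and those with g(x, y) ≡ 0 (mod 7); the common zeros in that column are the intersection.
  x = 0: f ≡ 0 at y ∈ ∅; g ≡ 0 at y ∈ {3}; common: ∅.
  x = 1: f ≡ 0 at y ∈ ∅; g ≡ 0 at y ∈ {6}; common: ∅.
  x = 2: f ≡ 0 at y ∈ ∅; g ≡ 0 at y ∈ {2}; common: ∅.
  x = 3: f ≡ 0 at y ∈ ∅; g ≡ 0 at y ∈ {5}; common: ∅.
  x = 4: f ≡ 0 at y ∈ ∅; g ≡ 0 at y ∈ {1}; common: ∅.
  x = 5: f ≡ 0 at y ∈ ∅; g ≡ 0 at y ∈ {0, 1, 2, 3, 4, 5, 6}; common: ∅.
  x = 6: f ≡ 0 at y ∈ {0, 1, 2, 3, 4, 5, 6}; g ≡ 0 at y ∈ {0}; common: {0}.
Collecting: common zeros = {(6, 0)}, so the count is 1.
Comparison with the Bézout bound: 1 ≤ 2 = deg(f)·deg(g), as expected for curves with no common component (the affine F_7-count falls short of the bound because intersections may lie at infinity, over extension fields, or carry multiplicity).


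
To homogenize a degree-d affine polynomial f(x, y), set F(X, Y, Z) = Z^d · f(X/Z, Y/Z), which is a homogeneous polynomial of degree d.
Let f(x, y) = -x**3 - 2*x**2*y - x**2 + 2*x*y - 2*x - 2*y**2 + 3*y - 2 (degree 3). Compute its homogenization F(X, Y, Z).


F(X, Y, Z) = -X**3 - 2*X**2*Y - X**2*Z + 2*X*Y*Z - 2*X*Z**2 - 2*Y**2*Z + 3*Y*Z**2 - 2*Z**3

deg(f) = 3.
Substitute x = X/Z, y = Y/Z into f, then multiply by Z^3.
  monomial -1·x^3·y^0 ↦ -1·X^3·Y^0·Z^0.
  monomial -2·x^2·y^1 ↦ -2·X^2·Y^1·Z^0.
  monomial -1·x^2·y^0 ↦ -1·X^2·Y^0·Z^1.
  monomial 2·x^1·y^1 ↦ 2·X^1·Y^1·Z^1.
  monomial -2·x^1·y^0 ↦ -2·X^1·Y^0·Z^2.
  monomial -2·x^0·y^2 ↦ -2·X^0·Y^2·Z^1.
  monomial 3·x^0·y^1 ↦ 3·X^0·Y^1·Z^2.
  monomial -2·x^0·y^0 ↦ -2·X^0·Y^0·Z^3.
Collecting: F(X, Y, Z) = -X**3 - 2*X**2*Y - X**2*Z + 2*X*Y*Z - 2*X*Z**2 - 2*Y**2*Z + 3*Y*Z**2 - 2*Z**3.


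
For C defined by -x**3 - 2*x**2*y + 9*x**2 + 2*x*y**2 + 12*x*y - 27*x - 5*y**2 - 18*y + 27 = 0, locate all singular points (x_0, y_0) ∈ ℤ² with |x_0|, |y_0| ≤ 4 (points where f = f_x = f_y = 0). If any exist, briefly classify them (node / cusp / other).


Singular points: {(3, 0)}; classification: cusp.

Compute partial derivatives:
  f_x = -3*x**2 - 4*x*y + 18*x + 2*y**2 + 12*y - 27.
  f_y = -2*x**2 + 4*x*y + 12*x - 10*y - 18.
Scan x_0 ∈ {−4, ..., 4}. For each x_0, f_y(x_0, y) is a polynomial in y; find its integer roots y ∈ {−4, ..., 4}, then test f_x and f at those candidates.
  x = -4: f_y(-4, y) = -26*y - 98; no integer root y with |y| ≤ 4.
  x = -3: f_y(-3, y) = -22*y - 72; no integer root y with |y| ≤ 4.
  x = -2: f_y(-2, y) = -18*y - 50; no integer root y with |y| ≤ 4.
  x = -1: f_y(-1, y) = -14*y - 32; no integer root y with |y| ≤ 4.
  x = 0: f_y(0, y) = -10*y - 18; no integer root y with |y| ≤ 4.
  x = 1: f_y(1, y) = -6*y - 8; no integer root y with |y| ≤ 4.
  x = 2: f_y(2, y) = -2*y - 2; vanishes at y ∈ {-1}. (2, -1): f_x = -5 ≠ 0.
  x = 3: f_y(3, y) = 2*y; vanishes at y ∈ {0}. (3, 0): f_x = 0, f = 0 — SINGULAR.
  x = 4: f_y(4, y) = 6*y - 2; no integer root y with |y| ≤ 4.
Only singular point on the grid: (3, 0).
Classify: substitute x = 3 + u, y = 0 + v and expand: f = -u**3 - 2*u**2*v + 2*u*v**2 + v**2.
No constant or linear terms (consistent with a singular point). Quadratic part: v**2. Cubic part: -u**3 - 2*u**2*v + 2*u*v**2.
The quadratic part v**2 is a perfect square, so there is a single (double) tangent line v = 0, i.e. y = 0. Restricting the cubic part to that line (v = 0) leaves -u**3 ≠ 0, so f is not divisible by v and the branch is v² ≈ u**3 to lowest order — this is a cusp.
Classification: cusp.


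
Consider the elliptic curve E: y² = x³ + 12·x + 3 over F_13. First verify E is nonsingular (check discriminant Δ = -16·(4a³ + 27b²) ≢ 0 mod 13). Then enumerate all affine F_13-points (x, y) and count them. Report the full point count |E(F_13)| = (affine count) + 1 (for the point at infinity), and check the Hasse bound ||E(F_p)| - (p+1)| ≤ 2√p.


Affine points = {(0, 4), (0, 9), (1, 4), (1, 9), (2, 3), (2, 10), (3, 1), (3, 12), (7, 1), (7, 12), (8, 0), (11, 6), (11, 7), (12, 4), (12, 9)}; affine count = 15; |E(F_13)| = 16.

Discriminant check: Δ ∝ 4a³ + 27b² = 4·12³ + 27·3² = 4·1728 + 27·9 ≡ 5 (mod 13). Nonzero ⇒ E is nonsingular.
For each x ∈ F_13, compute rhs = x³ + 12·x + 3 mod 13, then count y ∈ F_13 with y² ≡ rhs.
  x = 0: rhs = 3, matching y values: 4, 9 (2 points).
  x = 1: rhs = 3, matching y values: 4, 9 (2 points).
  x = 2: rhs = 9, matching y values: 3, 10 (2 points).
  x = 3: rhs = 1, matching y values: 1, 12 (2 points).
  x = 4: rhs = 11, matching y values: none (0 points).
  x = 5: rhs = 6, matching y values: none (0 points).
  x = 6: rhs = 5, matching y values: none (0 points).
  x = 7: rhs = 1, matching y values: 1, 12 (2 points).
  x = 8: rhs = 0, matching y values: 0 (1 points).
  x = 9: rhs = 8, matching y values: none (0 points).
  x = 10: rhs = 5, matching y values: none (0 points).
  x = 11: rhs = 10, matching y values: 6, 7 (2 points).
  x = 12: rhs = 3, matching y values: 4, 9 (2 points).
Total affine count: 15.
Full point count |E(F_13)| = 15 + 1 = 16.
Hasse bound: |16 − (13+1)| = |2| = 2 ≤ 2√13 ≈ 7.2111 ✓.


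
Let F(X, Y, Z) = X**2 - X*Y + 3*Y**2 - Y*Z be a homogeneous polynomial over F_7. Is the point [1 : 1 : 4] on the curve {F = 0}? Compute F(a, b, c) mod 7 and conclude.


F(1,1,4) ≡ 6 (mod 7); P is NOT on the curve.

Evaluate F(1, 1, 4) term-by-term (mod 7).
  X**2 ↦ 1·1·1·1 = 1
  -X*Y ↦ -1·1·1·1 = -1
  3*Y**2 ↦ 3·1·1·1 = 3
  -Y*Z ↦ -1·1·1·4 = -4
Sum: F(1, 1, 4) = (1) + (-1) + (3) + (-4) = -1.
Reducing mod 7: -1 ≡ 6 (mod 7).
Since F(a, b, c) ≡ 6 ≠ 0 (mod 7), P does NOT lie on the curve.


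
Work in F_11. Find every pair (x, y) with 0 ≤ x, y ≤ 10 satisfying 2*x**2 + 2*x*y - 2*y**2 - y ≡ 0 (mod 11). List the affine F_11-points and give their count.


Affine F_11-points: {(0, 0), (0, 5), (3, 9), (3, 10), (6, 5), (6, 6), (9, 4), (9, 10), (10, 6), (10, 9)}; count = 10.

For each of the 121 pairs (x, y) ∈ F_11², evaluate f(x, y) mod 11. Record the zeros.
  x = 0: [0↦0, 1↦8, 2↦1, 3↦1, 4↦8, 5↦0, 6↦10, 7↦5, 8↦7, 9↦5, 10↦10]  zeros at y ∈ {0, 5}
  x = 1: [0↦2, 1↦1, 2↦7, 3↦9, 4↦7, 5↦1, 6↦2, 7↦10, 8↦3, 9↦3, 10↦10]  zeros at y ∈ ∅
  x = 2: [0↦8, 1↦9, 2↦6, 3↦10, 4↦10, 5↦6, 6↦9, 7↦8, 8↦3, 9↦5, 10↦3]  zeros at y ∈ ∅
  x = 3: [0↦7, 1↦10, 2↦9, 3↦4, 4↦6, 5↦4, 6↦9, 7↦10, 8↦7, 9↦0, 10↦0]  zeros at y ∈ {9, 10}
  x = 4: [0↦10, 1↦4, 2↦5, 3↦2, 4↦6, 5↦6, 6↦2, 7↦5, 8↦4, 9↦10, 10↦1]  zeros at y ∈ ∅
  x = 5: [0↦6, 1↦2, 2↦5, 3↦4, 4↦10, 5↦1, 6↦10, 7↦4, 8↦5, 9↦2, 10↦6]  zeros at y ∈ ∅
  x = 6: [0↦6, 1↦4, 2↦9, 3↦10, 4↦7, 5↦0, 6↦0, 7↦7, 8↦10, 9↦9, 10↦4]  zeros at y ∈ {5, 6}
  x = 7: [0↦10, 1↦10, 2↦6, 3↦9, 4↦8, 5↦3, 6↦5, 7↦3, 8↦8, 9↦9, 10↦6]  zeros at y ∈ ∅
  x = 8: [0↦7, 1↦9, 2↦7, 3↦1, 4↦2, 5↦10, 6↦3, 7↦3, 8↦10, 9↦2, 10↦1]  zeros at y ∈ ∅
  x = 9: [0↦8, 1↦1, 2↦1, 3↦8, 4↦0, 5↦10, 6↦5, 7↦7, 8↦5, 9↦10, 10↦0]  zeros at y ∈ {4, 10}
  x = 10: [0↦2, 1↦8, 2↦10, 3↦8, 4↦2, 5↦3, 6↦0, 7↦4, 8↦4, 9↦0, 10↦3]  zeros at y ∈ {6, 9}
Collecting zeros: affine points = {(0, 0), (0, 5), (3, 9), (3, 10), (6, 5), (6, 6), (9, 4), (9, 10), (10, 6), (10, 9)}.
Total count |C(F_11)_aff| = 10.


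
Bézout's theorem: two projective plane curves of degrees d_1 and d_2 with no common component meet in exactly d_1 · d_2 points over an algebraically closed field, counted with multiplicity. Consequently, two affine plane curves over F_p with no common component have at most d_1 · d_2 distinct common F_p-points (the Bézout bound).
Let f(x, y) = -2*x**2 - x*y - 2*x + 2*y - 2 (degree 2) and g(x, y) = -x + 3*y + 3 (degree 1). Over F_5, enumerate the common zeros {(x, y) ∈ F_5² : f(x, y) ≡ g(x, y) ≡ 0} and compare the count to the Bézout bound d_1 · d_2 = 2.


Common zeros: {(1, 1)}; count = 1; Bézout bound = 2.

deg(f) = 2, deg(g) = 1, so Bézout bound = 2.
Scan x ∈ F_5. For each x, list the y ∈ F_5 with f(x, y) ≡ 0 and those with g(x, y) ≡ 0 (mod 5); the common zeros in that column are the intersection.
  x = 0: f ≡ 0 at y ∈ {1}; g ≡ 0 at y ∈ {4}; common: ∅.
  x = 1: f ≡ 0 at y ∈ {1}; g ≡ 0 at y ∈ {1}; common: {1}.
  x = 2: f ≡ 0 at y ∈ ∅; g ≡ 0 at y ∈ {3}; common: ∅.
  x = 3: f ≡ 0 at y ∈ {4}; g ≡ 0 at y ∈ {0}; common: ∅.
  x = 4: f ≡ 0 at y ∈ {4}; g ≡ 0 at y ∈ {2}; common: ∅.
Collecting: common zeros = {(1, 1)}, so the count is 1.
Comparison with the Bézout bound: 1 ≤ 2 = deg(f)·deg(g), as expected for curves with no common component (the affine F_5-count falls short of the bound because intersections may lie at infinity, over extension fields, or carry multiplicity).


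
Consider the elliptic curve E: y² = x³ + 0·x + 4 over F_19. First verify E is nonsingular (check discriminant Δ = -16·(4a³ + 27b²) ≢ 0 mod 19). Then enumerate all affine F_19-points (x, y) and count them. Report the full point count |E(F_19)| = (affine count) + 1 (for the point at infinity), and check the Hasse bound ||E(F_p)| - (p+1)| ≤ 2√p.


Affine points = {(0, 2), (0, 17), (1, 9), (1, 10), (4, 7), (4, 12), (6, 7), (6, 12), (7, 9), (7, 10), (9, 7), (9, 12), (10, 4), (10, 15), (11, 9), (11, 10), (13, 4), (13, 15), (15, 4), (15, 15)}; affine count = 20; |E(F_19)| = 21.

Discriminant check: Δ ∝ 4a³ + 27b² = 4·0³ + 27·4² = 4·0 + 27·16 ≡ 14 (mod 19). Nonzero ⇒ E is nonsingular.
For each x ∈ F_19, compute rhs = x³ + 0·x + 4 mod 19, then count y ∈ F_19 with y² ≡ rhs.
  x = 0: rhs = 4, matching y values: 2, 17 (2 points).
  x = 1: rhs = 5, matching y values: 9, 10 (2 points).
  x = 2: rhs = 12, matching y values: none (0 points).
  x = 3: rhs = 12, matching y values: none (0 points).
  x = 4: rhs = 11, matching y values: 7, 12 (2 points).
  x = 5: rhs = 15, matching y values: none (0 points).
  x = 6: rhs = 11, matching y values: 7, 12 (2 points).
  x = 7: rhs = 5, matching y values: 9, 10 (2 points).
  x = 8: rhs = 3, matching y values: none (0 points).
  x = 9: rhs = 11, matching y values: 7, 12 (2 points).
  x = 10: rhs = 16, matching y values: 4, 15 (2 points).
  x = 11: rhs = 5, matching y values: 9, 10 (2 points).
  x = 12: rhs = 3, matching y values: none (0 points).
  x = 13: rhs = 16, matching y values: 4, 15 (2 points).
  x = 14: rhs = 12, matching y values: none (0 points).
  x = 15: rhs = 16, matching y values: 4, 15 (2 points).
  x = 16: rhs = 15, matching y values: none (0 points).
  x = 17: rhs = 15, matching y values: none (0 points).
  x = 18: rhs = 3, matching y values: none (0 points).
Total affine count: 20.
Full point count |E(F_19)| = 20 + 1 = 21.
Hasse bound: |21 − (19+1)| = |1| = 1 ≤ 2√19 ≈ 8.7178 ✓.
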